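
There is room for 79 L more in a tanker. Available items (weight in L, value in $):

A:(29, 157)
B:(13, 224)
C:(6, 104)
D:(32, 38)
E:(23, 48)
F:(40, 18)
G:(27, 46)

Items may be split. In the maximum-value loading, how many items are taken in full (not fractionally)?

Ratios (sorted): C 17.33, B 17.23, A 5.41, E 2.09, G 1.70, D 1.19, F 0.45
take C (6 @ 104); take B (13 @ 224); take A (29 @ 157); take E (23 @ 48); take 8/27 of G → 13.63. Capacity used 79/79.
4 item(s) taken whole; one partial (take 8/27 of G).

4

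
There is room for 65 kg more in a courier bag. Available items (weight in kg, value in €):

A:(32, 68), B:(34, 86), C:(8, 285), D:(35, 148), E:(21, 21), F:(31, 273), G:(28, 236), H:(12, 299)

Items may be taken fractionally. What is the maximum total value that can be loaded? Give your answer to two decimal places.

975.00

Greedy by value/weight ratio, highest first.
Ratios (sorted): C 35.62, H 24.92, F 8.81, G 8.43, D 4.23, B 2.53, A 2.12, E 1.00
take C (8 @ 285); take H (12 @ 299); take F (31 @ 273); take 14/28 of G → 118.00. Capacity used 65/65.
Total value = 975.00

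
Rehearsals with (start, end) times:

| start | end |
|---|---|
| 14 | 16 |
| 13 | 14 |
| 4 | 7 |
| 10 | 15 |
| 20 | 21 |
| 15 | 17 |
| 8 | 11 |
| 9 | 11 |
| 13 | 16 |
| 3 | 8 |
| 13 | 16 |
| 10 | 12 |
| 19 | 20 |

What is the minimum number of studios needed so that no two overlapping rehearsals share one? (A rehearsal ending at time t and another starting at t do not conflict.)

4

starts: [3, 4, 8, 9, 10, 10, 13, 13, 13, 14, 15, 19, 20]
ends:   [7, 8, 11, 11, 12, 14, 15, 16, 16, 16, 17, 20, 21]
s3→1 s4→2 e7→1 e8→0 s8→1 s9→2 s10→3 s10→4  — peak 4.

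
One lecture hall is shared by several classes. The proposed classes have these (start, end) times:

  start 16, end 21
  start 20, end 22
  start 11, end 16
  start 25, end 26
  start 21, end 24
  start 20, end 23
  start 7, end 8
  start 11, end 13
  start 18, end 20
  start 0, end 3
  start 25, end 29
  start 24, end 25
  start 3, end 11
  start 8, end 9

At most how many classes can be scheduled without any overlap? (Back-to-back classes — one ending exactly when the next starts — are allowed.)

Order by finish time; keep every interval that doesn't clash with the previous kept one.
By end time: (0,3), (7,8), (8,9), (3,11), (11,13), (11,16), (18,20), (16,21), (20,22), (20,23), (21,24), (24,25), (25,26), (25,29).
Pick (0,3); next start ≥ 3 → (7,8); next start ≥ 8 → (8,9); next start ≥ 9 → (11,13); next start ≥ 13 → (18,20); next start ≥ 20 → (20,22); next start ≥ 22 → (24,25); next start ≥ 25 → (25,26).
Selected 8 classes.

8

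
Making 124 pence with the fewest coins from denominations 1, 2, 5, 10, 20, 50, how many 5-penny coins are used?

Greedy: take as many of the largest coin as possible, then repeat with the remainder.
124 = 2×50 + 1×20 + 2×2
Count of 5: 0

0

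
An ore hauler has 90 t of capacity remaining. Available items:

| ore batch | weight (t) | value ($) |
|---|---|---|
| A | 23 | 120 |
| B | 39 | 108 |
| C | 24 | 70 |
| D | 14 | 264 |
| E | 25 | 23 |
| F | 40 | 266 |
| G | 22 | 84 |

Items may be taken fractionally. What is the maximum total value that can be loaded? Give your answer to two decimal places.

699.64

Greedy by value/weight ratio, highest first.
Order: D (264/14=18.86) > F (266/40=6.65) > A (120/23=5.22) > G (84/22=3.82) > C (70/24=2.92) > B (108/39=2.77) > E (23/25=0.92)
Fill: take D (14 @ 264) → take F (40 @ 266) → take A (23 @ 120) → take 13/22 of G → 49.64; 90/90 used.
Total value = 699.64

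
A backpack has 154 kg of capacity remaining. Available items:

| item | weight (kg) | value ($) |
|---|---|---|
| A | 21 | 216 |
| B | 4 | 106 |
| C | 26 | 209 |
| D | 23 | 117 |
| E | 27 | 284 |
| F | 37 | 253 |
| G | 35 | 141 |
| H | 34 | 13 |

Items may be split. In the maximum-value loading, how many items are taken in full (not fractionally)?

Sort by value per unit weight and fill in that order.
Ratios (sorted): B 26.50, E 10.52, A 10.29, C 8.04, F 6.84, D 5.09, G 4.03, H 0.38
take B (4 @ 106); take E (27 @ 284); take A (21 @ 216); take C (26 @ 209); take F (37 @ 253); take D (23 @ 117); take 16/35 of G → 64.46. Capacity used 154/154.
6 item(s) taken whole; one partial (take 16/35 of G).

6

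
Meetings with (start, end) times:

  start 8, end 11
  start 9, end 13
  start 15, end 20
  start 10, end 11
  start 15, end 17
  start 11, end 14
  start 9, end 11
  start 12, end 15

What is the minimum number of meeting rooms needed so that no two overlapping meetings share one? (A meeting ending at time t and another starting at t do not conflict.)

4

Count concurrent intervals with a sweep; the peak is the room count.
starts: [8, 9, 9, 10, 11, 12, 15, 15]
ends:   [11, 11, 11, 13, 14, 15, 17, 20]
s8→1 s9→2 s9→3 s10→4  — peak 4.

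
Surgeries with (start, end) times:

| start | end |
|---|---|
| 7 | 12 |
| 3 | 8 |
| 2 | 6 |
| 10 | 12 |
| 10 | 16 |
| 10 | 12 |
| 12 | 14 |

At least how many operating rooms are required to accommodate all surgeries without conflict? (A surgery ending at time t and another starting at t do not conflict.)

4

starts: [2, 3, 7, 10, 10, 10, 12]
ends:   [6, 8, 12, 12, 12, 14, 16]
s2→1 s3→2 e6→1 s7→2 e8→1 s10→2 s10→3 s10→4  — peak 4.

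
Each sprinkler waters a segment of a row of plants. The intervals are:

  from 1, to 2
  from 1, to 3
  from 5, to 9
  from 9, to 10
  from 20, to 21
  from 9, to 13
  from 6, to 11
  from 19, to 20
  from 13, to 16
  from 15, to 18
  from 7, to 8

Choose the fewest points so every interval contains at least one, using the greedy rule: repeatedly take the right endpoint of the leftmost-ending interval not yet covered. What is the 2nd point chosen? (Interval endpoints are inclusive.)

Sorted: [1,2] [1,3] [7,8] [5,9] [9,10] [6,11] [9,13] [13,16] [15,18] [19,20] [20,21]
{[1,2],[1,3]} hit by 2; {[7,8],[5,9]} hit by 8; {[9,10],[6,11],[9,13]} hit by 10; {[13,16],[15,18]} hit by 16; {[19,20],[20,21]} hit by 20.
Points: 2, 8, 10, 16, 20 (5 total).

8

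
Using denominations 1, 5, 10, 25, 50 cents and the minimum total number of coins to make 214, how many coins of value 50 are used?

4

Greedy: take as many of the largest coin as possible, then repeat with the remainder.
214 = 4×50 + 1×10 + 4×1
Count of 50: 4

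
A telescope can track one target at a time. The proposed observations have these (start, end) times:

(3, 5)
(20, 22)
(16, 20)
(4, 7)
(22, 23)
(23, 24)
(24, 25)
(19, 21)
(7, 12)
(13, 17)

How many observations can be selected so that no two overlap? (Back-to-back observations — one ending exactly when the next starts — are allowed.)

7

Sorted by end: (3,5)  (4,7)  (7,12)  (13,17)  (16,20)  (19,21)  (20,22)  (22,23)  (23,24)  (24,25)
take (3,5); take (7,12); take (13,17); skip (16,20); take (19,21); take (22,23); take (23,24); take (24,25).
Selected 7 observations.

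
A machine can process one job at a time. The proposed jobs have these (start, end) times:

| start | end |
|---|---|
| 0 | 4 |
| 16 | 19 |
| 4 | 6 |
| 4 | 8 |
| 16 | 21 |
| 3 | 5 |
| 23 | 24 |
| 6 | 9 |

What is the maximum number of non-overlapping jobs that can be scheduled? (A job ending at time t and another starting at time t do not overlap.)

5

Sorted by end: (0,4)  (3,5)  (4,6)  (4,8)  (6,9)  (16,19)  (16,21)  (23,24)
take (0,4); take (4,6); take (6,9); take (16,19); skip (16,21); take (23,24).
Selected 5 jobs.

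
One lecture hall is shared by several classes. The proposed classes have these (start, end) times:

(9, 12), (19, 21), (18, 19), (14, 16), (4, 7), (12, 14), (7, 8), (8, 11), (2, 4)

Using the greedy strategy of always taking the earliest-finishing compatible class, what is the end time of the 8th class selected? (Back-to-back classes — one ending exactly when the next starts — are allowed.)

21

Sorted by end: (2,4)  (4,7)  (7,8)  (8,11)  (9,12)  (12,14)  (14,16)  (18,19)  (19,21)
take (2,4); take (4,7); take (7,8); take (8,11); take (12,14); take (14,16); take (18,19); take (19,21).
Selected: (2,4) (4,7) (7,8) (8,11) (12,14) (14,16) (18,19) (19,21)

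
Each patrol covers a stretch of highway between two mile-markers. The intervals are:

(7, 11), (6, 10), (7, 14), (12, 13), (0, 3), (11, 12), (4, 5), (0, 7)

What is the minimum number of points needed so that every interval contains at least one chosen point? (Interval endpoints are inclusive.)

4

Sorted: [0,3] [4,5] [0,7] [6,10] [7,11] [11,12] [12,13] [7,14]
{[0,3]} hit by 3; {[4,5],[0,7]} hit by 5; {[6,10],[7,11]} hit by 10; {[11,12],[12,13],[7,14]} hit by 12.
Points: 3, 5, 10, 12 (4 total).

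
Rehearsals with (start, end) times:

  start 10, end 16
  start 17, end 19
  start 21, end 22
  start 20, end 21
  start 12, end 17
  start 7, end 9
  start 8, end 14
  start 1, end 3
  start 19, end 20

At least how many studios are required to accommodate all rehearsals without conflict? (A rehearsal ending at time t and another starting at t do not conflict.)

3

Count concurrent intervals with a sweep; the peak is the room count.
Events (time:±→running): 1:+→1 3:-→0 7:+→1 8:+→2 9:-→1 10:+→2 12:+→3 … peak 3.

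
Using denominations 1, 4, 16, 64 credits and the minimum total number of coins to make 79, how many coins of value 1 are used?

3

Use the largest denomination that fits, subtract, and repeat.
79 − 1×64→15 − 3×4→3 − 3×1→0
Count of 1: 3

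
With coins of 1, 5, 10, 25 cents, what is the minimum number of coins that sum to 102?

6

102 − 4×25→2 − 2×1→0
Total coins = 4 + 2 = 6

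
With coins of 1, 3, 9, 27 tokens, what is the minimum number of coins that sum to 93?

5

Use the largest denomination that fits, subtract, and repeat.
93 − 3×27→12 − 1×9→3 − 1×3→0
Total coins = 3 + 1 + 1 = 5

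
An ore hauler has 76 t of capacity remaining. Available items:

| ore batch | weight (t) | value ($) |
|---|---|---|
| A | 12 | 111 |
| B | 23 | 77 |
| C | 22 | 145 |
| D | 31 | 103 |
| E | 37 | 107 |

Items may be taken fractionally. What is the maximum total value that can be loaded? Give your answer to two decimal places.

Ratios (sorted): A 9.25, C 6.59, B 3.35, D 3.32, E 2.89
take A (12 @ 111); take C (22 @ 145); take B (23 @ 77); take 19/31 of D → 63.13. Capacity used 76/76.
Total value = 396.13

396.13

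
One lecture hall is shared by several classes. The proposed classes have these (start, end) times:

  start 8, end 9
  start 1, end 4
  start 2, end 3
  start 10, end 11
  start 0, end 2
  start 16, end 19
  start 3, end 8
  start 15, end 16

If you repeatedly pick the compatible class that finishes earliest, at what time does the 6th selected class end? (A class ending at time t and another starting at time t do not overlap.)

Order by finish time; keep every interval that doesn't clash with the previous kept one.
By end time: (0,2), (2,3), (1,4), (3,8), (8,9), (10,11), (15,16), (16,19).
Pick (0,2); next start ≥ 2 → (2,3); next start ≥ 3 → (3,8); next start ≥ 8 → (8,9); next start ≥ 9 → (10,11); next start ≥ 11 → (15,16); next start ≥ 16 → (16,19).
Selected: (0,2) (2,3) (3,8) (8,9) (10,11) (15,16) (16,19)

16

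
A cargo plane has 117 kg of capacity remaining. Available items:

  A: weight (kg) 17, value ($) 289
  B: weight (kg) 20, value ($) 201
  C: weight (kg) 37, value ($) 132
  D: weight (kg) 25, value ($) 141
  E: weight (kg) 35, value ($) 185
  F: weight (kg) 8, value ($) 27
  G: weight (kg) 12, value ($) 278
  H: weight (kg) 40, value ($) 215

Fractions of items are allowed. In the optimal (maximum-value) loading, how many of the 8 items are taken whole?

Sort by value per unit weight and fill in that order.
Order: G (278/12=23.17) > A (289/17=17.00) > B (201/20=10.05) > D (141/25=5.64) > H (215/40=5.38) > E (185/35=5.29) > C (132/37=3.57) > F (27/8=3.38)
Fill: take G (12 @ 278) → take A (17 @ 289) → take B (20 @ 201) → take D (25 @ 141) → take H (40 @ 215) → take 3/35 of E → 15.86; 117/117 used.
5 item(s) taken whole; one partial (take 3/35 of E).

5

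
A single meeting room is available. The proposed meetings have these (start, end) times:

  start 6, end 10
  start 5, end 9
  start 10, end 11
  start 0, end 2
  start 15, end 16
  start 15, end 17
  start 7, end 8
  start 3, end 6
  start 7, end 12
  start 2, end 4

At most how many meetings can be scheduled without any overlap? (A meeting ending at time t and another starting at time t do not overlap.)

By end time: (0,2), (2,4), (3,6), (7,8), (5,9), (6,10), (10,11), (7,12), (15,16), (15,17).
Pick (0,2); next start ≥ 2 → (2,4); next start ≥ 4 → (7,8); next start ≥ 8 → (10,11); next start ≥ 11 → (15,16).
Selected 5 meetings.

5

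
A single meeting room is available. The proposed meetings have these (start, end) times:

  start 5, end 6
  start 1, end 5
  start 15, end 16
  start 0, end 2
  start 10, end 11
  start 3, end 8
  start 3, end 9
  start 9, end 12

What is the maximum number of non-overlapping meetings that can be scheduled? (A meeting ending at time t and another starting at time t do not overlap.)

4

Order by finish time; keep every interval that doesn't clash with the previous kept one.
By end time: (0,2), (1,5), (5,6), (3,8), (3,9), (10,11), (9,12), (15,16).
Pick (0,2); next start ≥ 2 → (5,6); next start ≥ 6 → (10,11); next start ≥ 11 → (15,16).
Selected 4 meetings.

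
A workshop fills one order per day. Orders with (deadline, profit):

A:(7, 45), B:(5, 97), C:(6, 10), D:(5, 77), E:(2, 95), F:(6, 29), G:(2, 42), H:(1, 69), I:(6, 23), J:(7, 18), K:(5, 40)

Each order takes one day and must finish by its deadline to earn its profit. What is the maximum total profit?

Profit order: B=97 E=95 D=77 H=69 A=45 G=42 K=40 F=29 I=23 J=18 C=10
Assign: B→slot 5, E→slot 2, D→slot 4, H→slot 1, A→slot 7, G skipped, K→slot 3, F→slot 6, I skipped, J skipped, C skipped.
Slots: [1:H] [2:E] [3:K] [4:D] [5:B] [6:F] [7:A]
Profit = 69 + 95 + 40 + 77 + 97 + 29 + 45 = 452

452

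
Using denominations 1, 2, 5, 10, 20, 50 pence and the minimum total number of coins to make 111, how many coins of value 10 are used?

Use the largest denomination that fits, subtract, and repeat.
111 − 2×50→11 − 1×10→1 − 1×1→0
Count of 10: 1

1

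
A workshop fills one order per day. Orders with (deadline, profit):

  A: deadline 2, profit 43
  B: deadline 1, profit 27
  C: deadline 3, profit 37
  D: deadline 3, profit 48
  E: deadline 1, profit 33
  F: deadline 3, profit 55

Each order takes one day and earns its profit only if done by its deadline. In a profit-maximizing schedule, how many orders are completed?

Profit order: F=55 D=48 A=43 C=37 E=33 B=27
Assign: F→slot 3, D→slot 2, A→slot 1, C skipped, E skipped, B skipped.
Slots: [1:A] [2:D] [3:F]
3 of 6 scheduled.

3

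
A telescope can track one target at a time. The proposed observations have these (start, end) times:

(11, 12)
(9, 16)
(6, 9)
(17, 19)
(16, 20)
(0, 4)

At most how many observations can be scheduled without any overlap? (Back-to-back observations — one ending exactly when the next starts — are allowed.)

Sorted by end: (0,4)  (6,9)  (11,12)  (9,16)  (17,19)  (16,20)
take (0,4); take (6,9); take (11,12); skip (9,16); take (17,19).
Selected 4 observations.

4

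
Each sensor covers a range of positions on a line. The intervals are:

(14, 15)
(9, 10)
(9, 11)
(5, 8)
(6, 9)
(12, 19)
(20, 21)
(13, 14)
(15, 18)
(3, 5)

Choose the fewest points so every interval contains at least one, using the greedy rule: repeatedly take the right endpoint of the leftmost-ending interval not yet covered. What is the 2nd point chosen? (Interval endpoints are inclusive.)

9

Sort by right endpoint; whenever an interval is uncovered, place a point at its right end.
Sorted: [3,5] [5,8] [6,9] [9,10] [9,11] [13,14] [14,15] [15,18] [12,19] [20,21]
{[3,5],[5,8]} hit by 5; {[6,9],[9,10],[9,11]} hit by 9; {[13,14],[14,15]} hit by 14; {[15,18],[12,19]} hit by 18; {[20,21]} hit by 21.
Points: 5, 9, 14, 18, 21 (5 total).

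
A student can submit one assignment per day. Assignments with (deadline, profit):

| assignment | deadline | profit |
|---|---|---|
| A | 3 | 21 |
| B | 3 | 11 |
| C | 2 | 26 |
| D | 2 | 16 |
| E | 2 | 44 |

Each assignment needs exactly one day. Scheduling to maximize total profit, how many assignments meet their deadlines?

3

By profit: E(d2,44), C(d2,26), A(d3,21), D(d2,16), B(d3,11)
E→slot 2; C→slot 1; A→slot 3; D skipped; B skipped.
3 of 5 scheduled.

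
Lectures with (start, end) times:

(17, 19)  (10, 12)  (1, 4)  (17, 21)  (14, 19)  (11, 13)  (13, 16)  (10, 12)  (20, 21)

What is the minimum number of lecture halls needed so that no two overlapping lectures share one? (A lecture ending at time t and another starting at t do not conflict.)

starts: [1, 10, 10, 11, 13, 14, 17, 17, 20]
ends:   [4, 12, 12, 13, 16, 19, 19, 21, 21]
s1→1 e4→0 s10→1 s10→2 s11→3  — peak 3.

3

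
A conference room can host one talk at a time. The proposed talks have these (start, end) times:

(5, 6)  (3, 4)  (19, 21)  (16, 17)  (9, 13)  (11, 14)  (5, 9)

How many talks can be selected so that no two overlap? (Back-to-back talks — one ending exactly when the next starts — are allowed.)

By end time: (3,4), (5,6), (5,9), (9,13), (11,14), (16,17), (19,21).
Pick (3,4); next start ≥ 4 → (5,6); next start ≥ 6 → (9,13); next start ≥ 13 → (16,17); next start ≥ 17 → (19,21).
Selected 5 talks.

5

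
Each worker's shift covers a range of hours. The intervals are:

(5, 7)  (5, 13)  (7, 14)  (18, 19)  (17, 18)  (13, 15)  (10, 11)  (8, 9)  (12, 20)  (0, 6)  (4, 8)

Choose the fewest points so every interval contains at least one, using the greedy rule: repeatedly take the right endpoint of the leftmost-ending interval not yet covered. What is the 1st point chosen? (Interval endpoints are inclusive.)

6

Sort by right endpoint; whenever an interval is uncovered, place a point at its right end.
Sorted: [0,6] [5,7] [4,8] [8,9] [10,11] [5,13] [7,14] [13,15] [17,18] [18,19] [12,20]
{[0,6],[5,7],[4,8]} hit by 6; {[8,9]} hit by 9; {[10,11],[5,13],[7,14]} hit by 11; {[13,15]} hit by 15; {[17,18],[18,19],[12,20]} hit by 18.
Points: 6, 9, 11, 15, 18 (5 total).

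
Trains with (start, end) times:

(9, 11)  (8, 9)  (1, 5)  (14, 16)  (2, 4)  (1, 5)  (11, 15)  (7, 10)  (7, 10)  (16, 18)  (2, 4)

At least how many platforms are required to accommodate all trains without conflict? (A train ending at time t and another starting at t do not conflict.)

4

The answer is the maximum number of intervals overlapping at any instant.
Events (time:±→running): 1:+→1 1:+→2 2:+→3 2:+→4 … peak 4.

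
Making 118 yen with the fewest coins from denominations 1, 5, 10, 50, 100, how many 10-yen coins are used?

Use the largest denomination that fits, subtract, and repeat.
118 = 1×100 + 1×10 + 1×5 + 3×1
Count of 10: 1

1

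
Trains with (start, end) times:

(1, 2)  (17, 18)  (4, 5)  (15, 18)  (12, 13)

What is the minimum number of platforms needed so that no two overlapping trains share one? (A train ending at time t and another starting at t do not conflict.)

2

The answer is the maximum number of intervals overlapping at any instant.
starts: [1, 4, 12, 15, 17]
ends:   [2, 5, 13, 18, 18]
s1→1 e2→0 s4→1 e5→0 s12→1 e13→0 s15→1 s17→2  — peak 2.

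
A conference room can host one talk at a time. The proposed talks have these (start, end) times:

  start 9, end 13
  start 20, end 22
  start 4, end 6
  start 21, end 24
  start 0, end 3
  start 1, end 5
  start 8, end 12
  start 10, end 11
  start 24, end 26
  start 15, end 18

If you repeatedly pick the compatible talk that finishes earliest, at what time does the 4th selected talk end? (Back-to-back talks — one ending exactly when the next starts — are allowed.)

18

Order by finish time; keep every interval that doesn't clash with the previous kept one.
Sorted by end: (0,3)  (1,5)  (4,6)  (10,11)  (8,12)  (9,13)  (15,18)  (20,22)  (21,24)  (24,26)
take (0,3); take (4,6); take (10,11); skip (9,13); take (15,18); take (20,22); take (24,26).
Selected: (0,3) (4,6) (10,11) (15,18) (20,22) (24,26)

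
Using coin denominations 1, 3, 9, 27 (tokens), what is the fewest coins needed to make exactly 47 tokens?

47 = 1×27 + 2×9 + 2×1
Total coins = 1 + 2 + 2 = 5

5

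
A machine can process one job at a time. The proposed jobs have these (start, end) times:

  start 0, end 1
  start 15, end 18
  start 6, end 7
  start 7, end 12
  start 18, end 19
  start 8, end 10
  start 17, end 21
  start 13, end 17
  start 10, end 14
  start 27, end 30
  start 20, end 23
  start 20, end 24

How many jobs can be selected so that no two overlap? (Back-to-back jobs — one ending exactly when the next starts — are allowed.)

8

Greedy by earliest finish: after sorting by end time, pick each interval compatible with the last pick.
Sorted by end: (0,1)  (6,7)  (8,10)  (7,12)  (10,14)  (13,17)  (15,18)  (18,19)  (17,21)  (20,23)  (20,24)  (27,30)
take (0,1); take (6,7); take (8,10); skip (7,12); take (10,14); take (15,18); take (18,19); skip (17,21); take (20,23); take (27,30).
Selected 8 jobs.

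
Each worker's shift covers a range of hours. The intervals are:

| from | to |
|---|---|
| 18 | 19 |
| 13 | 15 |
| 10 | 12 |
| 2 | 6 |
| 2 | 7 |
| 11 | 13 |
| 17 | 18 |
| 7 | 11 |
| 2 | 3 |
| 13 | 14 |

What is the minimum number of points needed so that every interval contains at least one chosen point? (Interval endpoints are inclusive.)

4

Sorted: [2,3] [2,6] [2,7] [7,11] [10,12] [11,13] [13,14] [13,15] [17,18] [18,19]
{[2,3],[2,6],[2,7]} hit by 3; {[7,11],[10,12],[11,13]} hit by 11; {[13,14],[13,15]} hit by 14; {[17,18],[18,19]} hit by 18.
Points: 3, 11, 14, 18 (4 total).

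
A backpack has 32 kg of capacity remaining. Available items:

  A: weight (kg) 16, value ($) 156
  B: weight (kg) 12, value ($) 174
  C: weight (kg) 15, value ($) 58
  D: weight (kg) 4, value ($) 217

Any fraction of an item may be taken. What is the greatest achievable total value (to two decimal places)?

547.00

Order: D (217/4=54.25) > B (174/12=14.50) > A (156/16=9.75) > C (58/15=3.87)
Fill: take D (4 @ 217) → take B (12 @ 174) → take A (16 @ 156); 32/32 used.
Total value = 547.00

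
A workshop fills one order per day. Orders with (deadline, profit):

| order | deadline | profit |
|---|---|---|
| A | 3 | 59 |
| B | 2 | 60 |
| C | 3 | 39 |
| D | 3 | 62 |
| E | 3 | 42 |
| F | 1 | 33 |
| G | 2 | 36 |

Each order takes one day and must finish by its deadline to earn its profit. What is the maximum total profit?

181

By profit: D(d3,62), B(d2,60), A(d3,59), E(d3,42), C(d3,39), G(d2,36), F(d1,33)
D→slot 3; B→slot 2; A→slot 1; E skipped; C skipped; G skipped; F skipped.
Profit = 59 + 60 + 62 = 181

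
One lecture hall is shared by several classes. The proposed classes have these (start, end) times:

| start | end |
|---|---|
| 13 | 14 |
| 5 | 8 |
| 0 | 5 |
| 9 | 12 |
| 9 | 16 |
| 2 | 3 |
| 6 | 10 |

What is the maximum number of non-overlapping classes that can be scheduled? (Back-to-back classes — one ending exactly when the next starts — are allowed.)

4

Order by finish time; keep every interval that doesn't clash with the previous kept one.
By end time: (2,3), (0,5), (5,8), (6,10), (9,12), (13,14), (9,16).
Pick (2,3); next start ≥ 3 → (5,8); next start ≥ 8 → (9,12); next start ≥ 12 → (13,14).
Selected 4 classes.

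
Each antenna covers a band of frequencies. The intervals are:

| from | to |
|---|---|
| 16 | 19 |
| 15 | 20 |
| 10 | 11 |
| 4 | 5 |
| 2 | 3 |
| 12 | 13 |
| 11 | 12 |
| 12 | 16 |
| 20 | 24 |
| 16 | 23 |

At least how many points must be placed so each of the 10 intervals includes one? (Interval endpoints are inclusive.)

6

Sort by right endpoint; whenever an interval is uncovered, place a point at its right end.
Sorted: [2,3] [4,5] [10,11] [11,12] [12,13] [12,16] [16,19] [15,20] [16,23] [20,24]
{[2,3]} hit by 3; {[4,5]} hit by 5; {[10,11],[11,12]} hit by 11; {[12,13],[12,16]} hit by 13; {[16,19],[15,20],[16,23]} hit by 19; {[20,24]} hit by 24.
Points: 3, 5, 11, 13, 19, 24 (6 total).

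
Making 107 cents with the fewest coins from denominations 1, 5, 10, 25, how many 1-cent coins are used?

107 = 4×25 + 1×5 + 2×1
Count of 1: 2

2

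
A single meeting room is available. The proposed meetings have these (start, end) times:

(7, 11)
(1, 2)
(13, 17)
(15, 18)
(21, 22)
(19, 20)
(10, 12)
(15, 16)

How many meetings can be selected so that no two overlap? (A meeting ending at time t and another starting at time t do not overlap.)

Greedy by earliest finish: after sorting by end time, pick each interval compatible with the last pick.
Sorted by end: (1,2)  (7,11)  (10,12)  (15,16)  (13,17)  (15,18)  (19,20)  (21,22)
take (1,2); take (7,11); take (15,16); skip (13,17); take (19,20); take (21,22).
Selected 5 meetings.

5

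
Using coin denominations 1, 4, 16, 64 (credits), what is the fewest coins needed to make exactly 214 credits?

7

Greedy: take as many of the largest coin as possible, then repeat with the remainder.
214 = 3×64 + 1×16 + 1×4 + 2×1
Total coins = 3 + 1 + 1 + 2 = 7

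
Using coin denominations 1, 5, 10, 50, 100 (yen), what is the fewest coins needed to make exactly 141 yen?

141 − 1×100→41 − 4×10→1 − 1×1→0
Total coins = 1 + 4 + 1 = 6

6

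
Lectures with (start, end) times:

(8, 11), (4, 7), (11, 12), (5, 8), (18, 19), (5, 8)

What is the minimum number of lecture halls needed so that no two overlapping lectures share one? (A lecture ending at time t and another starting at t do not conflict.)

3

Count concurrent intervals with a sweep; the peak is the room count.
starts: [4, 5, 5, 8, 11, 18]
ends:   [7, 8, 8, 11, 12, 19]
s4→1 s5→2 s5→3  — peak 3.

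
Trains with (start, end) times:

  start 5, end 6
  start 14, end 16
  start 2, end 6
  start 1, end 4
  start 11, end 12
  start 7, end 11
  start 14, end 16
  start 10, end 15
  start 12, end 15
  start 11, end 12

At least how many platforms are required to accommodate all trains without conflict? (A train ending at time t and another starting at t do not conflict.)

The answer is the maximum number of intervals overlapping at any instant.
starts: [1, 2, 5, 7, 10, 11, 11, 12, 14, 14]
ends:   [4, 6, 6, 11, 12, 12, 15, 15, 16, 16]
s1→1 s2→2 e4→1 s5→2 e6→1 e6→0 s7→1 s10→2 e11→1 s11→2 s11→3 e12→2 e12→1 s12→2 s14→3 s14→4  — peak 4.

4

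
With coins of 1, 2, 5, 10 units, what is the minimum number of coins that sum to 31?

31 = 3×10 + 1×1
Total coins = 3 + 1 = 4

4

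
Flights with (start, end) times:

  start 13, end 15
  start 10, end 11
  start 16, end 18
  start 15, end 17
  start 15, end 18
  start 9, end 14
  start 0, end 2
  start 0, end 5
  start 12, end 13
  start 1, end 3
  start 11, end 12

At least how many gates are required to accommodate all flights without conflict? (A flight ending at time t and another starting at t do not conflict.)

Count concurrent intervals with a sweep; the peak is the room count.
Events (time:±→running): 0:+→1 0:+→2 1:+→3 … peak 3.

3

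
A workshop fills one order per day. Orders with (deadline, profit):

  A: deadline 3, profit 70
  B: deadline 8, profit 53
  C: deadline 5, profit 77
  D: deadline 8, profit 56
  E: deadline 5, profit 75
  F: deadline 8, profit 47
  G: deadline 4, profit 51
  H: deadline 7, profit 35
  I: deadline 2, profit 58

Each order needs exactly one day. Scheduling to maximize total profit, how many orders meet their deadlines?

Take jobs in profit order; each goes to the latest open slot no later than its deadline.
Profit order: C=77 E=75 A=70 I=58 D=56 B=53 G=51 F=47 H=35
Assign: C→slot 5, E→slot 4, A→slot 3, I→slot 2, D→slot 8, B→slot 7, G→slot 1, F→slot 6, H skipped.
Slots: [1:G] [2:I] [3:A] [4:E] [5:C] [6:F] [7:B] [8:D]
8 of 9 scheduled.

8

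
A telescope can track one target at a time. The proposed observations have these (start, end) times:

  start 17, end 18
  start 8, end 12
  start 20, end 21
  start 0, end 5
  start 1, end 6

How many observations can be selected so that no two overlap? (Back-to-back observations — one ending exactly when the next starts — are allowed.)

By end time: (0,5), (1,6), (8,12), (17,18), (20,21).
Pick (0,5); next start ≥ 5 → (8,12); next start ≥ 12 → (17,18); next start ≥ 18 → (20,21).
Selected 4 observations.

4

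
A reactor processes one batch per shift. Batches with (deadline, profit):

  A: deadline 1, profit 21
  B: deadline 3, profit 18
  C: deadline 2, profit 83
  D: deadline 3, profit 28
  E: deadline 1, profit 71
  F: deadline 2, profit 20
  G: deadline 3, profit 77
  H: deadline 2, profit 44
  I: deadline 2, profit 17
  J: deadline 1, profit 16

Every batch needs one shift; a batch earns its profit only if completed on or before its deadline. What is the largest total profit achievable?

Take jobs in profit order; each goes to the latest open slot no later than its deadline.
Profit order: C=83 G=77 E=71 H=44 D=28 A=21 F=20 B=18 I=17 J=16
Assign: C→slot 2, G→slot 3, E→slot 1, H skipped, D skipped, A skipped, F skipped, B skipped, I skipped, J skipped.
Slots: [1:E] [2:C] [3:G]
Profit = 71 + 83 + 77 = 231

231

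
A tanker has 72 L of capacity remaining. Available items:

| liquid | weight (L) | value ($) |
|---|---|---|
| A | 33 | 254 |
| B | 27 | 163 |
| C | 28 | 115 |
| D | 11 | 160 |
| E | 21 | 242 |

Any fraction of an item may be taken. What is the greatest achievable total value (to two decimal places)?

698.26

Greedy by value/weight ratio, highest first.
Order: D (160/11=14.55) > E (242/21=11.52) > A (254/33=7.70) > B (163/27=6.04) > C (115/28=4.11)
Fill: take D (11 @ 160) → take E (21 @ 242) → take A (33 @ 254) → take 7/27 of B → 42.26; 72/72 used.
Total value = 698.26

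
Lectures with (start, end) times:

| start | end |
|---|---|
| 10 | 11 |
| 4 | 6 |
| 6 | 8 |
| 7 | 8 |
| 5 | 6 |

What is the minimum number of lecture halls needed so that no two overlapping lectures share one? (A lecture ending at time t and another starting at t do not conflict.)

2

Count concurrent intervals with a sweep; the peak is the room count.
starts: [4, 5, 6, 7, 10]
ends:   [6, 6, 8, 8, 11]
s4→1 s5→2  — peak 2.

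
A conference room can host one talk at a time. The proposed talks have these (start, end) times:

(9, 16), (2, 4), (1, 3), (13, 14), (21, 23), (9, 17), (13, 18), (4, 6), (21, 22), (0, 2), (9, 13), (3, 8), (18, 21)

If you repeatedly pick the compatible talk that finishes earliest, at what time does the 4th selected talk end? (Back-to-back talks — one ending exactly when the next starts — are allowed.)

Sorted by end: (0,2)  (1,3)  (2,4)  (4,6)  (3,8)  (9,13)  (13,14)  (9,16)  (9,17)  (13,18)  (18,21)  (21,22)  (21,23)
take (0,2); skip (1,3); take (2,4); take (4,6); skip (3,8); take (9,13); take (13,14); skip (13,18); take (18,21); take (21,22); skip (21,23).
Selected: (0,2) (2,4) (4,6) (9,13) (13,14) (18,21) (21,22)

13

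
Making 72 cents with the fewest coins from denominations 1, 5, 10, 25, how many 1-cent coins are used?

2

Use the largest denomination that fits, subtract, and repeat.
72 = 2×25 + 2×10 + 2×1
Count of 1: 2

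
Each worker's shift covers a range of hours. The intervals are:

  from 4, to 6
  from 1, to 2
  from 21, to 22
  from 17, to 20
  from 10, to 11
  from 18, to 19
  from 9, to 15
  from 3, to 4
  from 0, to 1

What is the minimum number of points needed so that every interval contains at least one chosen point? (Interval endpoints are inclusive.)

By right end: [0,1]  [1,2]  [3,4]  [4,6]  [10,11]  [9,15]  [18,19]  [17,20]  [21,22]
[0,1] uncovered → point at 1; [3,4] uncovered → point at 4; [10,11] uncovered → point at 11; [18,19] uncovered → point at 19; [21,22] uncovered → point at 22.
Points: 1, 4, 11, 19, 22 (5 total).

5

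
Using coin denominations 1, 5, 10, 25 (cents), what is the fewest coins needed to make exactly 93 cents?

8

93 = 3×25 + 1×10 + 1×5 + 3×1
Total coins = 3 + 1 + 1 + 3 = 8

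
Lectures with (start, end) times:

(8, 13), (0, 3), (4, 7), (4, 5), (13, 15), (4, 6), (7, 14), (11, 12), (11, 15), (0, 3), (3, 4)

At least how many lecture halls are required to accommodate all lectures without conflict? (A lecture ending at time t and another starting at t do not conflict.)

The answer is the maximum number of intervals overlapping at any instant.
starts: [0, 0, 3, 4, 4, 4, 7, 8, 11, 11, 13]
ends:   [3, 3, 4, 5, 6, 7, 12, 13, 14, 15, 15]
s0→1 s0→2 e3→1 e3→0 s3→1 e4→0 s4→1 s4→2 s4→3 e5→2 e6→1 e7→0 s7→1 s8→2 s11→3 s11→4  — peak 4.

4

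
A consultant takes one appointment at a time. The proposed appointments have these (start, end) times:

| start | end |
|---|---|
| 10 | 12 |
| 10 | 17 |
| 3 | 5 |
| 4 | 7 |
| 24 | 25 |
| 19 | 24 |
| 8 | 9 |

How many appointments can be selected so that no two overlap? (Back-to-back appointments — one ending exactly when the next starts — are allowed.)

Sort by end time and greedily take each interval whose start is ≥ the last chosen end.
By end time: (3,5), (4,7), (8,9), (10,12), (10,17), (19,24), (24,25).
Pick (3,5); next start ≥ 5 → (8,9); next start ≥ 9 → (10,12); next start ≥ 12 → (19,24); next start ≥ 24 → (24,25).
Selected 5 appointments.

5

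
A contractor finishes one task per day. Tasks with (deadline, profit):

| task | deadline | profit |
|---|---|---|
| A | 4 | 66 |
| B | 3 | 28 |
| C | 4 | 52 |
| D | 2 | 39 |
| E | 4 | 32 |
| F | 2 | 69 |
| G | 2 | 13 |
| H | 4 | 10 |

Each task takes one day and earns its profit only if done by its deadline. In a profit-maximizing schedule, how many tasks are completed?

Sort by profit descending; place each in the latest free slot ≤ its deadline.
Profit order: F=69 A=66 C=52 D=39 E=32 B=28 G=13 H=10
Assign: F→slot 2, A→slot 4, C→slot 3, D→slot 1, E skipped, B skipped, G skipped, H skipped.
Slots: [1:D] [2:F] [3:C] [4:A]
4 of 8 scheduled.

4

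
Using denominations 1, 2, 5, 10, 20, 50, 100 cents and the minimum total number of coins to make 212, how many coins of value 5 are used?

212 − 2×100→12 − 1×10→2 − 1×2→0
Count of 5: 0

0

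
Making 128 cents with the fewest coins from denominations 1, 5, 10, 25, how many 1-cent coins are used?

128 = 5×25 + 3×1
Count of 1: 3

3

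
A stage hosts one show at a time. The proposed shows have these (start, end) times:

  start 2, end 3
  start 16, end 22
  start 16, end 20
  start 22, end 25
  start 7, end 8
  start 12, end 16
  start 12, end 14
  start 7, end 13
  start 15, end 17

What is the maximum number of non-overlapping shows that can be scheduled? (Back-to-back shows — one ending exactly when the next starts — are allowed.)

Greedy by earliest finish: after sorting by end time, pick each interval compatible with the last pick.
Sorted by end: (2,3)  (7,8)  (7,13)  (12,14)  (12,16)  (15,17)  (16,20)  (16,22)  (22,25)
take (2,3); take (7,8); skip (7,13); take (12,14); take (15,17); take (22,25).
Selected 5 shows.

5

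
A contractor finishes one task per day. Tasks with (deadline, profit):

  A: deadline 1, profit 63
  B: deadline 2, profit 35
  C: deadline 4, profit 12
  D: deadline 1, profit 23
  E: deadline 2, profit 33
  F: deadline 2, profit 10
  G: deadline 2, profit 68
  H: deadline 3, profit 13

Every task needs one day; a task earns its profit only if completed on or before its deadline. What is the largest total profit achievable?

156

By profit: G(d2,68), A(d1,63), B(d2,35), E(d2,33), D(d1,23), H(d3,13), C(d4,12), F(d2,10)
G→slot 2; A→slot 1; B skipped; E skipped; D skipped; H→slot 3; C→slot 4; F skipped.
Profit = 63 + 68 + 13 + 12 = 156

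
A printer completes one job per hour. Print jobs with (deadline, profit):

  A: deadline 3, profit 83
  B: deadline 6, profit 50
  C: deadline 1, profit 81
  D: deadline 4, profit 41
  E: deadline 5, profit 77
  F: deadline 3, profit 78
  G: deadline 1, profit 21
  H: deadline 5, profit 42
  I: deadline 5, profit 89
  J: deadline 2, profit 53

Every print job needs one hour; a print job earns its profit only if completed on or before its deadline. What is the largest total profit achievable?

By profit: I(d5,89), A(d3,83), C(d1,81), F(d3,78), E(d5,77), J(d2,53), B(d6,50), H(d5,42), D(d4,41), G(d1,21)
I→slot 5; A→slot 3; C→slot 1; F→slot 2; E→slot 4; J skipped; B→slot 6; H skipped; D skipped; G skipped.
Profit = 81 + 78 + 83 + 77 + 89 + 50 = 458

458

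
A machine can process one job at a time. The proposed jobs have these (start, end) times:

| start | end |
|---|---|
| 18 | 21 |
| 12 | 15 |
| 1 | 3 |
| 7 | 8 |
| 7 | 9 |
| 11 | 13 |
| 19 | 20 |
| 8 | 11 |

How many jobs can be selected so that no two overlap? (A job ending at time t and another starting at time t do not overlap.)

5

Greedy by earliest finish: after sorting by end time, pick each interval compatible with the last pick.
By end time: (1,3), (7,8), (7,9), (8,11), (11,13), (12,15), (19,20), (18,21).
Pick (1,3); next start ≥ 3 → (7,8); next start ≥ 8 → (8,11); next start ≥ 11 → (11,13); next start ≥ 13 → (19,20).
Selected 5 jobs.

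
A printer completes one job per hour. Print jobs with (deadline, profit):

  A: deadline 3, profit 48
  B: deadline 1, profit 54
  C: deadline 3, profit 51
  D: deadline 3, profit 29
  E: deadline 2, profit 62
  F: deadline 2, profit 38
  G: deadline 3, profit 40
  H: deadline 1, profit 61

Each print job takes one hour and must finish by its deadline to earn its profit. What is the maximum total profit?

174

Take jobs in profit order; each goes to the latest open slot no later than its deadline.
Profit order: E=62 H=61 B=54 C=51 A=48 G=40 F=38 D=29
Assign: E→slot 2, H→slot 1, B skipped, C→slot 3, A skipped, G skipped, F skipped, D skipped.
Slots: [1:H] [2:E] [3:C]
Profit = 61 + 62 + 51 = 174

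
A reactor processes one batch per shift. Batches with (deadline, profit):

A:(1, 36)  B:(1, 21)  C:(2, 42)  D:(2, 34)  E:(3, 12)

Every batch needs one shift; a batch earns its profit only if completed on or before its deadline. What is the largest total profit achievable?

90

Profit order: C=42 A=36 D=34 B=21 E=12
Assign: C→slot 2, A→slot 1, D skipped, B skipped, E→slot 3.
Slots: [1:A] [2:C] [3:E]
Profit = 36 + 42 + 12 = 90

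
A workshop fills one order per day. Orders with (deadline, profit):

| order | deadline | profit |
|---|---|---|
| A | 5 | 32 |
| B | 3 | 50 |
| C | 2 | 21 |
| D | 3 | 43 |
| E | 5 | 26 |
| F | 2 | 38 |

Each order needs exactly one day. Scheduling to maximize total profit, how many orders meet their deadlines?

5

By profit: B(d3,50), D(d3,43), F(d2,38), A(d5,32), E(d5,26), C(d2,21)
B→slot 3; D→slot 2; F→slot 1; A→slot 5; E→slot 4; C skipped.
5 of 6 scheduled.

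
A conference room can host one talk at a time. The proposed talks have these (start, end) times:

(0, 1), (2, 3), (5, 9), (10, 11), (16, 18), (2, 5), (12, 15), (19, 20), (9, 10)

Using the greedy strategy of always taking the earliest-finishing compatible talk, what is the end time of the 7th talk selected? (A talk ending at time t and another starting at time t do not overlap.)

18

Sorted by end: (0,1)  (2,3)  (2,5)  (5,9)  (9,10)  (10,11)  (12,15)  (16,18)  (19,20)
take (0,1); take (2,3); skip (2,5); take (5,9); take (9,10); take (10,11); take (12,15); take (16,18); take (19,20).
Selected: (0,1) (2,3) (5,9) (9,10) (10,11) (12,15) (16,18) (19,20)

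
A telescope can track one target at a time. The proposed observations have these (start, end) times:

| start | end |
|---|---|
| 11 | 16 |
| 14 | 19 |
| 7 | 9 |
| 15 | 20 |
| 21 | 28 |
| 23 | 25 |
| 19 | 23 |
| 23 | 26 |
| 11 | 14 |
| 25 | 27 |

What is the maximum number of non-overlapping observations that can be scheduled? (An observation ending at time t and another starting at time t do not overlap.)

6

By end time: (7,9), (11,14), (11,16), (14,19), (15,20), (19,23), (23,25), (23,26), (25,27), (21,28).
Pick (7,9); next start ≥ 9 → (11,14); next start ≥ 14 → (14,19); next start ≥ 19 → (19,23); next start ≥ 23 → (23,25); next start ≥ 25 → (25,27).
Selected 6 observations.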